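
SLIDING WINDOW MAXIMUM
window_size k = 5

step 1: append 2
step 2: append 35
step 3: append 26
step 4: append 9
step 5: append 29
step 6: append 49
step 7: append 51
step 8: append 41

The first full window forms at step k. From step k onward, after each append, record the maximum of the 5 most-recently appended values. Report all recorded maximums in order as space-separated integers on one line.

step 1: append 2 -> window=[2] (not full yet)
step 2: append 35 -> window=[2, 35] (not full yet)
step 3: append 26 -> window=[2, 35, 26] (not full yet)
step 4: append 9 -> window=[2, 35, 26, 9] (not full yet)
step 5: append 29 -> window=[2, 35, 26, 9, 29] -> max=35
step 6: append 49 -> window=[35, 26, 9, 29, 49] -> max=49
step 7: append 51 -> window=[26, 9, 29, 49, 51] -> max=51
step 8: append 41 -> window=[9, 29, 49, 51, 41] -> max=51

Answer: 35 49 51 51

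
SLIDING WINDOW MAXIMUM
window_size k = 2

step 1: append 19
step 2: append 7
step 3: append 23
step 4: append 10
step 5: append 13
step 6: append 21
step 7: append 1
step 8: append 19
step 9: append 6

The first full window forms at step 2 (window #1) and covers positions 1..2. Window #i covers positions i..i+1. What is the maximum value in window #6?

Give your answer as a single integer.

Answer: 21

Derivation:
step 1: append 19 -> window=[19] (not full yet)
step 2: append 7 -> window=[19, 7] -> max=19
step 3: append 23 -> window=[7, 23] -> max=23
step 4: append 10 -> window=[23, 10] -> max=23
step 5: append 13 -> window=[10, 13] -> max=13
step 6: append 21 -> window=[13, 21] -> max=21
step 7: append 1 -> window=[21, 1] -> max=21
Window #6 max = 21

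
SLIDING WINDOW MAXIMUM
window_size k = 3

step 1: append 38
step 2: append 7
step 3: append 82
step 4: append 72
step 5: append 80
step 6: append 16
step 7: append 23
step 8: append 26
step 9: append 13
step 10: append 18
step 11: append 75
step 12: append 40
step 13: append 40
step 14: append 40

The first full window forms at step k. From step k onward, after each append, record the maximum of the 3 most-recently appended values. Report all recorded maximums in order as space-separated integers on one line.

step 1: append 38 -> window=[38] (not full yet)
step 2: append 7 -> window=[38, 7] (not full yet)
step 3: append 82 -> window=[38, 7, 82] -> max=82
step 4: append 72 -> window=[7, 82, 72] -> max=82
step 5: append 80 -> window=[82, 72, 80] -> max=82
step 6: append 16 -> window=[72, 80, 16] -> max=80
step 7: append 23 -> window=[80, 16, 23] -> max=80
step 8: append 26 -> window=[16, 23, 26] -> max=26
step 9: append 13 -> window=[23, 26, 13] -> max=26
step 10: append 18 -> window=[26, 13, 18] -> max=26
step 11: append 75 -> window=[13, 18, 75] -> max=75
step 12: append 40 -> window=[18, 75, 40] -> max=75
step 13: append 40 -> window=[75, 40, 40] -> max=75
step 14: append 40 -> window=[40, 40, 40] -> max=40

Answer: 82 82 82 80 80 26 26 26 75 75 75 40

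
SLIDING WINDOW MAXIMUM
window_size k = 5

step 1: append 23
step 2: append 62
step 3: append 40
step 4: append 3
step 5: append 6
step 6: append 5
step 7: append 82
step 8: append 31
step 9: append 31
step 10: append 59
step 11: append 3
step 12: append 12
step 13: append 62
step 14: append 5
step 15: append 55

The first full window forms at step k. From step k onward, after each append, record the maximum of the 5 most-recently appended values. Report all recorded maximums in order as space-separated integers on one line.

Answer: 62 62 82 82 82 82 82 59 62 62 62

Derivation:
step 1: append 23 -> window=[23] (not full yet)
step 2: append 62 -> window=[23, 62] (not full yet)
step 3: append 40 -> window=[23, 62, 40] (not full yet)
step 4: append 3 -> window=[23, 62, 40, 3] (not full yet)
step 5: append 6 -> window=[23, 62, 40, 3, 6] -> max=62
step 6: append 5 -> window=[62, 40, 3, 6, 5] -> max=62
step 7: append 82 -> window=[40, 3, 6, 5, 82] -> max=82
step 8: append 31 -> window=[3, 6, 5, 82, 31] -> max=82
step 9: append 31 -> window=[6, 5, 82, 31, 31] -> max=82
step 10: append 59 -> window=[5, 82, 31, 31, 59] -> max=82
step 11: append 3 -> window=[82, 31, 31, 59, 3] -> max=82
step 12: append 12 -> window=[31, 31, 59, 3, 12] -> max=59
step 13: append 62 -> window=[31, 59, 3, 12, 62] -> max=62
step 14: append 5 -> window=[59, 3, 12, 62, 5] -> max=62
step 15: append 55 -> window=[3, 12, 62, 5, 55] -> max=62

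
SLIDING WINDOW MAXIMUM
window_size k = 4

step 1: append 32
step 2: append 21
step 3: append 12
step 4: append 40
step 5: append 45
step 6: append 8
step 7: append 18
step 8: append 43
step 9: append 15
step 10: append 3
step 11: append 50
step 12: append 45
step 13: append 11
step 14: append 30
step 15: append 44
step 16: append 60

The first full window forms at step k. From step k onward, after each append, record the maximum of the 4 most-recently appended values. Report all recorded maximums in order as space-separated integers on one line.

Answer: 40 45 45 45 45 43 43 50 50 50 50 45 60

Derivation:
step 1: append 32 -> window=[32] (not full yet)
step 2: append 21 -> window=[32, 21] (not full yet)
step 3: append 12 -> window=[32, 21, 12] (not full yet)
step 4: append 40 -> window=[32, 21, 12, 40] -> max=40
step 5: append 45 -> window=[21, 12, 40, 45] -> max=45
step 6: append 8 -> window=[12, 40, 45, 8] -> max=45
step 7: append 18 -> window=[40, 45, 8, 18] -> max=45
step 8: append 43 -> window=[45, 8, 18, 43] -> max=45
step 9: append 15 -> window=[8, 18, 43, 15] -> max=43
step 10: append 3 -> window=[18, 43, 15, 3] -> max=43
step 11: append 50 -> window=[43, 15, 3, 50] -> max=50
step 12: append 45 -> window=[15, 3, 50, 45] -> max=50
step 13: append 11 -> window=[3, 50, 45, 11] -> max=50
step 14: append 30 -> window=[50, 45, 11, 30] -> max=50
step 15: append 44 -> window=[45, 11, 30, 44] -> max=45
step 16: append 60 -> window=[11, 30, 44, 60] -> max=60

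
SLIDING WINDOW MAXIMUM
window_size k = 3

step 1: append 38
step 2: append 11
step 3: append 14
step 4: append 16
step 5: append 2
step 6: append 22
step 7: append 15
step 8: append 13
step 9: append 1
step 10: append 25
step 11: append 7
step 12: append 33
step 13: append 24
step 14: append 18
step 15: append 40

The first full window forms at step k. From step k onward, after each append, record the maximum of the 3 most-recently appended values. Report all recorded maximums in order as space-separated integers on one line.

Answer: 38 16 16 22 22 22 15 25 25 33 33 33 40

Derivation:
step 1: append 38 -> window=[38] (not full yet)
step 2: append 11 -> window=[38, 11] (not full yet)
step 3: append 14 -> window=[38, 11, 14] -> max=38
step 4: append 16 -> window=[11, 14, 16] -> max=16
step 5: append 2 -> window=[14, 16, 2] -> max=16
step 6: append 22 -> window=[16, 2, 22] -> max=22
step 7: append 15 -> window=[2, 22, 15] -> max=22
step 8: append 13 -> window=[22, 15, 13] -> max=22
step 9: append 1 -> window=[15, 13, 1] -> max=15
step 10: append 25 -> window=[13, 1, 25] -> max=25
step 11: append 7 -> window=[1, 25, 7] -> max=25
step 12: append 33 -> window=[25, 7, 33] -> max=33
step 13: append 24 -> window=[7, 33, 24] -> max=33
step 14: append 18 -> window=[33, 24, 18] -> max=33
step 15: append 40 -> window=[24, 18, 40] -> max=40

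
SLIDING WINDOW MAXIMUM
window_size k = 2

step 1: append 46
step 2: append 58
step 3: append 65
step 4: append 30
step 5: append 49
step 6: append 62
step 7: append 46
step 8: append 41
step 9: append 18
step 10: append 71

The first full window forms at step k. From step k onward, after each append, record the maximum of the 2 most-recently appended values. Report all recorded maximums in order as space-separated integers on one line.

Answer: 58 65 65 49 62 62 46 41 71

Derivation:
step 1: append 46 -> window=[46] (not full yet)
step 2: append 58 -> window=[46, 58] -> max=58
step 3: append 65 -> window=[58, 65] -> max=65
step 4: append 30 -> window=[65, 30] -> max=65
step 5: append 49 -> window=[30, 49] -> max=49
step 6: append 62 -> window=[49, 62] -> max=62
step 7: append 46 -> window=[62, 46] -> max=62
step 8: append 41 -> window=[46, 41] -> max=46
step 9: append 18 -> window=[41, 18] -> max=41
step 10: append 71 -> window=[18, 71] -> max=71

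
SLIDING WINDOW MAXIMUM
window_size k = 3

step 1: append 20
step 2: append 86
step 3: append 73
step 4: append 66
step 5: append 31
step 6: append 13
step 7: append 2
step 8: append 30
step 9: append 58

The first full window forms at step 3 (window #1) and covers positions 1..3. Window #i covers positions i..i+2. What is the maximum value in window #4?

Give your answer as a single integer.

step 1: append 20 -> window=[20] (not full yet)
step 2: append 86 -> window=[20, 86] (not full yet)
step 3: append 73 -> window=[20, 86, 73] -> max=86
step 4: append 66 -> window=[86, 73, 66] -> max=86
step 5: append 31 -> window=[73, 66, 31] -> max=73
step 6: append 13 -> window=[66, 31, 13] -> max=66
Window #4 max = 66

Answer: 66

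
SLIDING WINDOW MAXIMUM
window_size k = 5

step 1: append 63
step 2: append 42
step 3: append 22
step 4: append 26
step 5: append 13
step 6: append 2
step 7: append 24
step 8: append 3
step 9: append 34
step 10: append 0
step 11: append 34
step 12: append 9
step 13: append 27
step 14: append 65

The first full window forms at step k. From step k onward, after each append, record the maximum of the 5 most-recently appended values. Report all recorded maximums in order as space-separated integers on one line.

Answer: 63 42 26 26 34 34 34 34 34 65

Derivation:
step 1: append 63 -> window=[63] (not full yet)
step 2: append 42 -> window=[63, 42] (not full yet)
step 3: append 22 -> window=[63, 42, 22] (not full yet)
step 4: append 26 -> window=[63, 42, 22, 26] (not full yet)
step 5: append 13 -> window=[63, 42, 22, 26, 13] -> max=63
step 6: append 2 -> window=[42, 22, 26, 13, 2] -> max=42
step 7: append 24 -> window=[22, 26, 13, 2, 24] -> max=26
step 8: append 3 -> window=[26, 13, 2, 24, 3] -> max=26
step 9: append 34 -> window=[13, 2, 24, 3, 34] -> max=34
step 10: append 0 -> window=[2, 24, 3, 34, 0] -> max=34
step 11: append 34 -> window=[24, 3, 34, 0, 34] -> max=34
step 12: append 9 -> window=[3, 34, 0, 34, 9] -> max=34
step 13: append 27 -> window=[34, 0, 34, 9, 27] -> max=34
step 14: append 65 -> window=[0, 34, 9, 27, 65] -> max=65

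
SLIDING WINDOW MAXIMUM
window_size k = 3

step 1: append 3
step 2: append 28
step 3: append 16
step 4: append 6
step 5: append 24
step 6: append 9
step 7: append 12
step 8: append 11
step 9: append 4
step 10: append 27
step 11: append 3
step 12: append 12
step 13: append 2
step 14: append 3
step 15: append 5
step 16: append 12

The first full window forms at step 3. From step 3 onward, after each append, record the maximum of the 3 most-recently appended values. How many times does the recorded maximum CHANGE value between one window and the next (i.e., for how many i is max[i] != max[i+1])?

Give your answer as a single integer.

Answer: 6

Derivation:
step 1: append 3 -> window=[3] (not full yet)
step 2: append 28 -> window=[3, 28] (not full yet)
step 3: append 16 -> window=[3, 28, 16] -> max=28
step 4: append 6 -> window=[28, 16, 6] -> max=28
step 5: append 24 -> window=[16, 6, 24] -> max=24
step 6: append 9 -> window=[6, 24, 9] -> max=24
step 7: append 12 -> window=[24, 9, 12] -> max=24
step 8: append 11 -> window=[9, 12, 11] -> max=12
step 9: append 4 -> window=[12, 11, 4] -> max=12
step 10: append 27 -> window=[11, 4, 27] -> max=27
step 11: append 3 -> window=[4, 27, 3] -> max=27
step 12: append 12 -> window=[27, 3, 12] -> max=27
step 13: append 2 -> window=[3, 12, 2] -> max=12
step 14: append 3 -> window=[12, 2, 3] -> max=12
step 15: append 5 -> window=[2, 3, 5] -> max=5
step 16: append 12 -> window=[3, 5, 12] -> max=12
Recorded maximums: 28 28 24 24 24 12 12 27 27 27 12 12 5 12
Changes between consecutive maximums: 6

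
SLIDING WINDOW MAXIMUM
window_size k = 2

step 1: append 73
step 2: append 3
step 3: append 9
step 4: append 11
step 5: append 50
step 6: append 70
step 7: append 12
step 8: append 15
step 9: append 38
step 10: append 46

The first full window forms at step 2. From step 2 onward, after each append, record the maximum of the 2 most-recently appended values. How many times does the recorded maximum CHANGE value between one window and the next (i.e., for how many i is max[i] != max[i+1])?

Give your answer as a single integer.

step 1: append 73 -> window=[73] (not full yet)
step 2: append 3 -> window=[73, 3] -> max=73
step 3: append 9 -> window=[3, 9] -> max=9
step 4: append 11 -> window=[9, 11] -> max=11
step 5: append 50 -> window=[11, 50] -> max=50
step 6: append 70 -> window=[50, 70] -> max=70
step 7: append 12 -> window=[70, 12] -> max=70
step 8: append 15 -> window=[12, 15] -> max=15
step 9: append 38 -> window=[15, 38] -> max=38
step 10: append 46 -> window=[38, 46] -> max=46
Recorded maximums: 73 9 11 50 70 70 15 38 46
Changes between consecutive maximums: 7

Answer: 7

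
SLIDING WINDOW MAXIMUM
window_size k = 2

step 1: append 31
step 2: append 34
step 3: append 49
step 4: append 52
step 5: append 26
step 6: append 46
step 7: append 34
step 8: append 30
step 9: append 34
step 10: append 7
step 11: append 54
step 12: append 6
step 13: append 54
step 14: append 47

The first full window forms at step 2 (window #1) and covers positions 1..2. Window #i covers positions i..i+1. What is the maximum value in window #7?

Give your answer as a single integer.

step 1: append 31 -> window=[31] (not full yet)
step 2: append 34 -> window=[31, 34] -> max=34
step 3: append 49 -> window=[34, 49] -> max=49
step 4: append 52 -> window=[49, 52] -> max=52
step 5: append 26 -> window=[52, 26] -> max=52
step 6: append 46 -> window=[26, 46] -> max=46
step 7: append 34 -> window=[46, 34] -> max=46
step 8: append 30 -> window=[34, 30] -> max=34
Window #7 max = 34

Answer: 34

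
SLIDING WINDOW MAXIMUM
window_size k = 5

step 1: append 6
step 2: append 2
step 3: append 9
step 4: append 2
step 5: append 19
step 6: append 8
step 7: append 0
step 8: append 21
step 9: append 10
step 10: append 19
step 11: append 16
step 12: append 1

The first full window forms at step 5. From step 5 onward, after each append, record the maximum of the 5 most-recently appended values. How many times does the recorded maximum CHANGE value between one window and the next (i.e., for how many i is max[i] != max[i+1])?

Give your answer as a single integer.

Answer: 1

Derivation:
step 1: append 6 -> window=[6] (not full yet)
step 2: append 2 -> window=[6, 2] (not full yet)
step 3: append 9 -> window=[6, 2, 9] (not full yet)
step 4: append 2 -> window=[6, 2, 9, 2] (not full yet)
step 5: append 19 -> window=[6, 2, 9, 2, 19] -> max=19
step 6: append 8 -> window=[2, 9, 2, 19, 8] -> max=19
step 7: append 0 -> window=[9, 2, 19, 8, 0] -> max=19
step 8: append 21 -> window=[2, 19, 8, 0, 21] -> max=21
step 9: append 10 -> window=[19, 8, 0, 21, 10] -> max=21
step 10: append 19 -> window=[8, 0, 21, 10, 19] -> max=21
step 11: append 16 -> window=[0, 21, 10, 19, 16] -> max=21
step 12: append 1 -> window=[21, 10, 19, 16, 1] -> max=21
Recorded maximums: 19 19 19 21 21 21 21 21
Changes between consecutive maximums: 1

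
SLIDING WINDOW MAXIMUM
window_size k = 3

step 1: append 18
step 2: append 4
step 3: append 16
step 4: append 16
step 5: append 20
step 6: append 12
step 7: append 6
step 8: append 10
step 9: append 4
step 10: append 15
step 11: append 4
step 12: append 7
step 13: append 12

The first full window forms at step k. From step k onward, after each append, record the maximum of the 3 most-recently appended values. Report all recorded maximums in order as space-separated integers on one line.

step 1: append 18 -> window=[18] (not full yet)
step 2: append 4 -> window=[18, 4] (not full yet)
step 3: append 16 -> window=[18, 4, 16] -> max=18
step 4: append 16 -> window=[4, 16, 16] -> max=16
step 5: append 20 -> window=[16, 16, 20] -> max=20
step 6: append 12 -> window=[16, 20, 12] -> max=20
step 7: append 6 -> window=[20, 12, 6] -> max=20
step 8: append 10 -> window=[12, 6, 10] -> max=12
step 9: append 4 -> window=[6, 10, 4] -> max=10
step 10: append 15 -> window=[10, 4, 15] -> max=15
step 11: append 4 -> window=[4, 15, 4] -> max=15
step 12: append 7 -> window=[15, 4, 7] -> max=15
step 13: append 12 -> window=[4, 7, 12] -> max=12

Answer: 18 16 20 20 20 12 10 15 15 15 12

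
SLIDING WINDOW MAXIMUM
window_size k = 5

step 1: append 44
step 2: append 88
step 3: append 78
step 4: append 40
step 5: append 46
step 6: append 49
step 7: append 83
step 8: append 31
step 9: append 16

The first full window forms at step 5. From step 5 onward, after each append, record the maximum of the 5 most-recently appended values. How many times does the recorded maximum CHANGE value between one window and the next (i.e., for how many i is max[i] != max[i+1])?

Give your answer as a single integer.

Answer: 1

Derivation:
step 1: append 44 -> window=[44] (not full yet)
step 2: append 88 -> window=[44, 88] (not full yet)
step 3: append 78 -> window=[44, 88, 78] (not full yet)
step 4: append 40 -> window=[44, 88, 78, 40] (not full yet)
step 5: append 46 -> window=[44, 88, 78, 40, 46] -> max=88
step 6: append 49 -> window=[88, 78, 40, 46, 49] -> max=88
step 7: append 83 -> window=[78, 40, 46, 49, 83] -> max=83
step 8: append 31 -> window=[40, 46, 49, 83, 31] -> max=83
step 9: append 16 -> window=[46, 49, 83, 31, 16] -> max=83
Recorded maximums: 88 88 83 83 83
Changes between consecutive maximums: 1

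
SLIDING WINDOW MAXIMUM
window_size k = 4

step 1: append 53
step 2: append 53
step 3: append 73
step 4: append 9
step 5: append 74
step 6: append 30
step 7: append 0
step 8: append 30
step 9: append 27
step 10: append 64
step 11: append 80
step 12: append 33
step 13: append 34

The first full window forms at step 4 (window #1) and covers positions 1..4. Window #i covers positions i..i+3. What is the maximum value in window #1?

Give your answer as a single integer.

step 1: append 53 -> window=[53] (not full yet)
step 2: append 53 -> window=[53, 53] (not full yet)
step 3: append 73 -> window=[53, 53, 73] (not full yet)
step 4: append 9 -> window=[53, 53, 73, 9] -> max=73
Window #1 max = 73

Answer: 73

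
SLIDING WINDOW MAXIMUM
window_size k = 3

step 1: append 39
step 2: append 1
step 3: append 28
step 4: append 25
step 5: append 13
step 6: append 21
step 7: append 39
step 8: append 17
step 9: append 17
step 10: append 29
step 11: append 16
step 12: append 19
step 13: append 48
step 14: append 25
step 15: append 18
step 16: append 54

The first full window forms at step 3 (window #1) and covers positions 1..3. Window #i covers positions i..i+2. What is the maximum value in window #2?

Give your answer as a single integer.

step 1: append 39 -> window=[39] (not full yet)
step 2: append 1 -> window=[39, 1] (not full yet)
step 3: append 28 -> window=[39, 1, 28] -> max=39
step 4: append 25 -> window=[1, 28, 25] -> max=28
Window #2 max = 28

Answer: 28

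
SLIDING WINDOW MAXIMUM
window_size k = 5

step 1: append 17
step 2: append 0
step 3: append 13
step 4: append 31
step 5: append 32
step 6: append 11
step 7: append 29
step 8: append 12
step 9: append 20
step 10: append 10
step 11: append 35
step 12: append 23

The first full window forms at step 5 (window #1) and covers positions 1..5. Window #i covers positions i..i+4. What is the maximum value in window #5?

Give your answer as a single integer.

Answer: 32

Derivation:
step 1: append 17 -> window=[17] (not full yet)
step 2: append 0 -> window=[17, 0] (not full yet)
step 3: append 13 -> window=[17, 0, 13] (not full yet)
step 4: append 31 -> window=[17, 0, 13, 31] (not full yet)
step 5: append 32 -> window=[17, 0, 13, 31, 32] -> max=32
step 6: append 11 -> window=[0, 13, 31, 32, 11] -> max=32
step 7: append 29 -> window=[13, 31, 32, 11, 29] -> max=32
step 8: append 12 -> window=[31, 32, 11, 29, 12] -> max=32
step 9: append 20 -> window=[32, 11, 29, 12, 20] -> max=32
Window #5 max = 32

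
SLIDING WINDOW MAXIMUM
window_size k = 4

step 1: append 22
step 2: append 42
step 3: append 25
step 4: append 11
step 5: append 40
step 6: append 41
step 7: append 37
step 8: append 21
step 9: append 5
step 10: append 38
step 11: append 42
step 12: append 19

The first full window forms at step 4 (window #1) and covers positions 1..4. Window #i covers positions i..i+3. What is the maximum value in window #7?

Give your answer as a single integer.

step 1: append 22 -> window=[22] (not full yet)
step 2: append 42 -> window=[22, 42] (not full yet)
step 3: append 25 -> window=[22, 42, 25] (not full yet)
step 4: append 11 -> window=[22, 42, 25, 11] -> max=42
step 5: append 40 -> window=[42, 25, 11, 40] -> max=42
step 6: append 41 -> window=[25, 11, 40, 41] -> max=41
step 7: append 37 -> window=[11, 40, 41, 37] -> max=41
step 8: append 21 -> window=[40, 41, 37, 21] -> max=41
step 9: append 5 -> window=[41, 37, 21, 5] -> max=41
step 10: append 38 -> window=[37, 21, 5, 38] -> max=38
Window #7 max = 38

Answer: 38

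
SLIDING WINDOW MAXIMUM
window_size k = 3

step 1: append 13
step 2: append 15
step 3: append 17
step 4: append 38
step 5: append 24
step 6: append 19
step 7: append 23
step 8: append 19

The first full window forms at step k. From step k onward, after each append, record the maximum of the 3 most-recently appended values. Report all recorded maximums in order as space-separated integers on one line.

Answer: 17 38 38 38 24 23

Derivation:
step 1: append 13 -> window=[13] (not full yet)
step 2: append 15 -> window=[13, 15] (not full yet)
step 3: append 17 -> window=[13, 15, 17] -> max=17
step 4: append 38 -> window=[15, 17, 38] -> max=38
step 5: append 24 -> window=[17, 38, 24] -> max=38
step 6: append 19 -> window=[38, 24, 19] -> max=38
step 7: append 23 -> window=[24, 19, 23] -> max=24
step 8: append 19 -> window=[19, 23, 19] -> max=23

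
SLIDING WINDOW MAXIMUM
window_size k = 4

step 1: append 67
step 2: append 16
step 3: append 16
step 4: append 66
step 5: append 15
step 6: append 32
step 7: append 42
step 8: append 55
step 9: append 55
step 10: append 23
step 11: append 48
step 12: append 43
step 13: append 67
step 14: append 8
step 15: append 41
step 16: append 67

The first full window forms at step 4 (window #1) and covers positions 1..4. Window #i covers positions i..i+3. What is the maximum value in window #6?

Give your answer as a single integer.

Answer: 55

Derivation:
step 1: append 67 -> window=[67] (not full yet)
step 2: append 16 -> window=[67, 16] (not full yet)
step 3: append 16 -> window=[67, 16, 16] (not full yet)
step 4: append 66 -> window=[67, 16, 16, 66] -> max=67
step 5: append 15 -> window=[16, 16, 66, 15] -> max=66
step 6: append 32 -> window=[16, 66, 15, 32] -> max=66
step 7: append 42 -> window=[66, 15, 32, 42] -> max=66
step 8: append 55 -> window=[15, 32, 42, 55] -> max=55
step 9: append 55 -> window=[32, 42, 55, 55] -> max=55
Window #6 max = 55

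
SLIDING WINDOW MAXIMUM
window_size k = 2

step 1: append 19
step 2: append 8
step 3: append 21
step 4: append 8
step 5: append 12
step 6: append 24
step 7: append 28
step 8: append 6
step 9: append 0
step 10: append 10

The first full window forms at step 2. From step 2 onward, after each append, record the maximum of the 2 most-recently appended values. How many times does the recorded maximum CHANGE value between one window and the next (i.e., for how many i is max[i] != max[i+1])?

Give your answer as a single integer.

Answer: 6

Derivation:
step 1: append 19 -> window=[19] (not full yet)
step 2: append 8 -> window=[19, 8] -> max=19
step 3: append 21 -> window=[8, 21] -> max=21
step 4: append 8 -> window=[21, 8] -> max=21
step 5: append 12 -> window=[8, 12] -> max=12
step 6: append 24 -> window=[12, 24] -> max=24
step 7: append 28 -> window=[24, 28] -> max=28
step 8: append 6 -> window=[28, 6] -> max=28
step 9: append 0 -> window=[6, 0] -> max=6
step 10: append 10 -> window=[0, 10] -> max=10
Recorded maximums: 19 21 21 12 24 28 28 6 10
Changes between consecutive maximums: 6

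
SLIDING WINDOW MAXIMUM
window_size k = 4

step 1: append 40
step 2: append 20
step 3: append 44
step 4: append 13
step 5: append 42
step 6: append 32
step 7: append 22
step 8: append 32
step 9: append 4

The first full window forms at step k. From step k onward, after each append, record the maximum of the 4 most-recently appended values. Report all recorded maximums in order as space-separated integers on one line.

step 1: append 40 -> window=[40] (not full yet)
step 2: append 20 -> window=[40, 20] (not full yet)
step 3: append 44 -> window=[40, 20, 44] (not full yet)
step 4: append 13 -> window=[40, 20, 44, 13] -> max=44
step 5: append 42 -> window=[20, 44, 13, 42] -> max=44
step 6: append 32 -> window=[44, 13, 42, 32] -> max=44
step 7: append 22 -> window=[13, 42, 32, 22] -> max=42
step 8: append 32 -> window=[42, 32, 22, 32] -> max=42
step 9: append 4 -> window=[32, 22, 32, 4] -> max=32

Answer: 44 44 44 42 42 32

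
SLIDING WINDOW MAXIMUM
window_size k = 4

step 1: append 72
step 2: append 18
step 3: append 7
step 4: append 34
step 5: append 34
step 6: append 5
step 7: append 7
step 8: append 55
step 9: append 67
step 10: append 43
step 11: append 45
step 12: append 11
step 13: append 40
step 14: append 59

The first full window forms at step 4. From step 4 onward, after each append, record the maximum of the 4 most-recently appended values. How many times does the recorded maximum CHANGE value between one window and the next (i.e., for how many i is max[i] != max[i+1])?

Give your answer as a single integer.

step 1: append 72 -> window=[72] (not full yet)
step 2: append 18 -> window=[72, 18] (not full yet)
step 3: append 7 -> window=[72, 18, 7] (not full yet)
step 4: append 34 -> window=[72, 18, 7, 34] -> max=72
step 5: append 34 -> window=[18, 7, 34, 34] -> max=34
step 6: append 5 -> window=[7, 34, 34, 5] -> max=34
step 7: append 7 -> window=[34, 34, 5, 7] -> max=34
step 8: append 55 -> window=[34, 5, 7, 55] -> max=55
step 9: append 67 -> window=[5, 7, 55, 67] -> max=67
step 10: append 43 -> window=[7, 55, 67, 43] -> max=67
step 11: append 45 -> window=[55, 67, 43, 45] -> max=67
step 12: append 11 -> window=[67, 43, 45, 11] -> max=67
step 13: append 40 -> window=[43, 45, 11, 40] -> max=45
step 14: append 59 -> window=[45, 11, 40, 59] -> max=59
Recorded maximums: 72 34 34 34 55 67 67 67 67 45 59
Changes between consecutive maximums: 5

Answer: 5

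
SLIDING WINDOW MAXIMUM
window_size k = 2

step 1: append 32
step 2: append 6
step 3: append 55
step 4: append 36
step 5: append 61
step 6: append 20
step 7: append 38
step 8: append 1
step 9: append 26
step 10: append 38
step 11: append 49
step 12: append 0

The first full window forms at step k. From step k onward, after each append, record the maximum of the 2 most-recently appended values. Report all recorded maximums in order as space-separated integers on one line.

Answer: 32 55 55 61 61 38 38 26 38 49 49

Derivation:
step 1: append 32 -> window=[32] (not full yet)
step 2: append 6 -> window=[32, 6] -> max=32
step 3: append 55 -> window=[6, 55] -> max=55
step 4: append 36 -> window=[55, 36] -> max=55
step 5: append 61 -> window=[36, 61] -> max=61
step 6: append 20 -> window=[61, 20] -> max=61
step 7: append 38 -> window=[20, 38] -> max=38
step 8: append 1 -> window=[38, 1] -> max=38
step 9: append 26 -> window=[1, 26] -> max=26
step 10: append 38 -> window=[26, 38] -> max=38
step 11: append 49 -> window=[38, 49] -> max=49
step 12: append 0 -> window=[49, 0] -> max=49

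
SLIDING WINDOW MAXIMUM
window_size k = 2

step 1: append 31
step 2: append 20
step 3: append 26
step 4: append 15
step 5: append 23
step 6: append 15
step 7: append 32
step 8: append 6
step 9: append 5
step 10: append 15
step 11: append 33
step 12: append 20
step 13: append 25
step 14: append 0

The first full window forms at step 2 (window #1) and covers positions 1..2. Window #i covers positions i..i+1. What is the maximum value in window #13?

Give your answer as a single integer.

step 1: append 31 -> window=[31] (not full yet)
step 2: append 20 -> window=[31, 20] -> max=31
step 3: append 26 -> window=[20, 26] -> max=26
step 4: append 15 -> window=[26, 15] -> max=26
step 5: append 23 -> window=[15, 23] -> max=23
step 6: append 15 -> window=[23, 15] -> max=23
step 7: append 32 -> window=[15, 32] -> max=32
step 8: append 6 -> window=[32, 6] -> max=32
step 9: append 5 -> window=[6, 5] -> max=6
step 10: append 15 -> window=[5, 15] -> max=15
step 11: append 33 -> window=[15, 33] -> max=33
step 12: append 20 -> window=[33, 20] -> max=33
step 13: append 25 -> window=[20, 25] -> max=25
step 14: append 0 -> window=[25, 0] -> max=25
Window #13 max = 25

Answer: 25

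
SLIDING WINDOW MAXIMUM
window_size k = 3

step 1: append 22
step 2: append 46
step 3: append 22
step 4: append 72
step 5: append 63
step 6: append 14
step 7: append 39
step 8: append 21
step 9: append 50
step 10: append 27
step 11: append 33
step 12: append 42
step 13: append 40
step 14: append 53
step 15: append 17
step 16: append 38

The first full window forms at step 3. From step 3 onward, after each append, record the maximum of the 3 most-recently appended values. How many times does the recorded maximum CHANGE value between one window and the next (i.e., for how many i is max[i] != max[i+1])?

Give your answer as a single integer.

step 1: append 22 -> window=[22] (not full yet)
step 2: append 46 -> window=[22, 46] (not full yet)
step 3: append 22 -> window=[22, 46, 22] -> max=46
step 4: append 72 -> window=[46, 22, 72] -> max=72
step 5: append 63 -> window=[22, 72, 63] -> max=72
step 6: append 14 -> window=[72, 63, 14] -> max=72
step 7: append 39 -> window=[63, 14, 39] -> max=63
step 8: append 21 -> window=[14, 39, 21] -> max=39
step 9: append 50 -> window=[39, 21, 50] -> max=50
step 10: append 27 -> window=[21, 50, 27] -> max=50
step 11: append 33 -> window=[50, 27, 33] -> max=50
step 12: append 42 -> window=[27, 33, 42] -> max=42
step 13: append 40 -> window=[33, 42, 40] -> max=42
step 14: append 53 -> window=[42, 40, 53] -> max=53
step 15: append 17 -> window=[40, 53, 17] -> max=53
step 16: append 38 -> window=[53, 17, 38] -> max=53
Recorded maximums: 46 72 72 72 63 39 50 50 50 42 42 53 53 53
Changes between consecutive maximums: 6

Answer: 6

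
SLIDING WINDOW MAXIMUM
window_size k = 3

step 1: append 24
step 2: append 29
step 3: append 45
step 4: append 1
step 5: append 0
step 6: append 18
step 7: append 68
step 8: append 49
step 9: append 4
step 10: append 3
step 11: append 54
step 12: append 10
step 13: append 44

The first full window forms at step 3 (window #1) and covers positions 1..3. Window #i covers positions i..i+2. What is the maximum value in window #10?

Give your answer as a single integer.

step 1: append 24 -> window=[24] (not full yet)
step 2: append 29 -> window=[24, 29] (not full yet)
step 3: append 45 -> window=[24, 29, 45] -> max=45
step 4: append 1 -> window=[29, 45, 1] -> max=45
step 5: append 0 -> window=[45, 1, 0] -> max=45
step 6: append 18 -> window=[1, 0, 18] -> max=18
step 7: append 68 -> window=[0, 18, 68] -> max=68
step 8: append 49 -> window=[18, 68, 49] -> max=68
step 9: append 4 -> window=[68, 49, 4] -> max=68
step 10: append 3 -> window=[49, 4, 3] -> max=49
step 11: append 54 -> window=[4, 3, 54] -> max=54
step 12: append 10 -> window=[3, 54, 10] -> max=54
Window #10 max = 54

Answer: 54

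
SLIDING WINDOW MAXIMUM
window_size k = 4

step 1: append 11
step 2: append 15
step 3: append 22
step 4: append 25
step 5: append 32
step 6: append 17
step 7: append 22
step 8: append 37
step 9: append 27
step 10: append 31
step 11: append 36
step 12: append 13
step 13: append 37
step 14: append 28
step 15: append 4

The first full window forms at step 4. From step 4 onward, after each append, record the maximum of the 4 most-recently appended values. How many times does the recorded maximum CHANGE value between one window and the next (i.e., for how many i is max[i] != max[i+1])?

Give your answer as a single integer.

step 1: append 11 -> window=[11] (not full yet)
step 2: append 15 -> window=[11, 15] (not full yet)
step 3: append 22 -> window=[11, 15, 22] (not full yet)
step 4: append 25 -> window=[11, 15, 22, 25] -> max=25
step 5: append 32 -> window=[15, 22, 25, 32] -> max=32
step 6: append 17 -> window=[22, 25, 32, 17] -> max=32
step 7: append 22 -> window=[25, 32, 17, 22] -> max=32
step 8: append 37 -> window=[32, 17, 22, 37] -> max=37
step 9: append 27 -> window=[17, 22, 37, 27] -> max=37
step 10: append 31 -> window=[22, 37, 27, 31] -> max=37
step 11: append 36 -> window=[37, 27, 31, 36] -> max=37
step 12: append 13 -> window=[27, 31, 36, 13] -> max=36
step 13: append 37 -> window=[31, 36, 13, 37] -> max=37
step 14: append 28 -> window=[36, 13, 37, 28] -> max=37
step 15: append 4 -> window=[13, 37, 28, 4] -> max=37
Recorded maximums: 25 32 32 32 37 37 37 37 36 37 37 37
Changes between consecutive maximums: 4

Answer: 4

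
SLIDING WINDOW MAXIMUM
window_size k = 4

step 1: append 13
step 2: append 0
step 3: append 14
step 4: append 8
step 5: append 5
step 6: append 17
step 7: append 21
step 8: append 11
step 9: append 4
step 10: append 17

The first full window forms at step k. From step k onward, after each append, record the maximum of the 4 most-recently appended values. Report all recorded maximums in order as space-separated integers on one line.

Answer: 14 14 17 21 21 21 21

Derivation:
step 1: append 13 -> window=[13] (not full yet)
step 2: append 0 -> window=[13, 0] (not full yet)
step 3: append 14 -> window=[13, 0, 14] (not full yet)
step 4: append 8 -> window=[13, 0, 14, 8] -> max=14
step 5: append 5 -> window=[0, 14, 8, 5] -> max=14
step 6: append 17 -> window=[14, 8, 5, 17] -> max=17
step 7: append 21 -> window=[8, 5, 17, 21] -> max=21
step 8: append 11 -> window=[5, 17, 21, 11] -> max=21
step 9: append 4 -> window=[17, 21, 11, 4] -> max=21
step 10: append 17 -> window=[21, 11, 4, 17] -> max=21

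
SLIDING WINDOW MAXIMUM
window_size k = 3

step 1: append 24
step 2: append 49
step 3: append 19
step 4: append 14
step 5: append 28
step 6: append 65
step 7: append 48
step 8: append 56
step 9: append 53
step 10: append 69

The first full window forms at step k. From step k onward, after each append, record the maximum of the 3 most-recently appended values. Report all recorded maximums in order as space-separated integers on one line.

step 1: append 24 -> window=[24] (not full yet)
step 2: append 49 -> window=[24, 49] (not full yet)
step 3: append 19 -> window=[24, 49, 19] -> max=49
step 4: append 14 -> window=[49, 19, 14] -> max=49
step 5: append 28 -> window=[19, 14, 28] -> max=28
step 6: append 65 -> window=[14, 28, 65] -> max=65
step 7: append 48 -> window=[28, 65, 48] -> max=65
step 8: append 56 -> window=[65, 48, 56] -> max=65
step 9: append 53 -> window=[48, 56, 53] -> max=56
step 10: append 69 -> window=[56, 53, 69] -> max=69

Answer: 49 49 28 65 65 65 56 69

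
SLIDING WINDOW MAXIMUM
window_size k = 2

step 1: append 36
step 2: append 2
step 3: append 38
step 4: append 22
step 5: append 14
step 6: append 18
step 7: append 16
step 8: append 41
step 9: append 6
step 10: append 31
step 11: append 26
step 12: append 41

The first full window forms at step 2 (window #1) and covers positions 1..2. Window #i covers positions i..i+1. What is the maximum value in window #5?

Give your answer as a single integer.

Answer: 18

Derivation:
step 1: append 36 -> window=[36] (not full yet)
step 2: append 2 -> window=[36, 2] -> max=36
step 3: append 38 -> window=[2, 38] -> max=38
step 4: append 22 -> window=[38, 22] -> max=38
step 5: append 14 -> window=[22, 14] -> max=22
step 6: append 18 -> window=[14, 18] -> max=18
Window #5 max = 18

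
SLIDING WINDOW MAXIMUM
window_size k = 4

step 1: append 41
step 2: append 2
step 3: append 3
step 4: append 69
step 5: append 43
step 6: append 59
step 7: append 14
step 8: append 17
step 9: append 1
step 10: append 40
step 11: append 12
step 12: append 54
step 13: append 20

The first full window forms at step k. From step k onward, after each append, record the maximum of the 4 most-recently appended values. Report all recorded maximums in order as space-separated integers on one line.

Answer: 69 69 69 69 59 59 40 40 54 54

Derivation:
step 1: append 41 -> window=[41] (not full yet)
step 2: append 2 -> window=[41, 2] (not full yet)
step 3: append 3 -> window=[41, 2, 3] (not full yet)
step 4: append 69 -> window=[41, 2, 3, 69] -> max=69
step 5: append 43 -> window=[2, 3, 69, 43] -> max=69
step 6: append 59 -> window=[3, 69, 43, 59] -> max=69
step 7: append 14 -> window=[69, 43, 59, 14] -> max=69
step 8: append 17 -> window=[43, 59, 14, 17] -> max=59
step 9: append 1 -> window=[59, 14, 17, 1] -> max=59
step 10: append 40 -> window=[14, 17, 1, 40] -> max=40
step 11: append 12 -> window=[17, 1, 40, 12] -> max=40
step 12: append 54 -> window=[1, 40, 12, 54] -> max=54
step 13: append 20 -> window=[40, 12, 54, 20] -> max=54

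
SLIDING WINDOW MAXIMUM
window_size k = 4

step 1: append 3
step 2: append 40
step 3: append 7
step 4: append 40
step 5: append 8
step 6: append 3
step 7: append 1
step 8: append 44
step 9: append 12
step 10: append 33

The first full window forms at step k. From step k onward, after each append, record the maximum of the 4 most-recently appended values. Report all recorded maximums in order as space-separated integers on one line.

step 1: append 3 -> window=[3] (not full yet)
step 2: append 40 -> window=[3, 40] (not full yet)
step 3: append 7 -> window=[3, 40, 7] (not full yet)
step 4: append 40 -> window=[3, 40, 7, 40] -> max=40
step 5: append 8 -> window=[40, 7, 40, 8] -> max=40
step 6: append 3 -> window=[7, 40, 8, 3] -> max=40
step 7: append 1 -> window=[40, 8, 3, 1] -> max=40
step 8: append 44 -> window=[8, 3, 1, 44] -> max=44
step 9: append 12 -> window=[3, 1, 44, 12] -> max=44
step 10: append 33 -> window=[1, 44, 12, 33] -> max=44

Answer: 40 40 40 40 44 44 44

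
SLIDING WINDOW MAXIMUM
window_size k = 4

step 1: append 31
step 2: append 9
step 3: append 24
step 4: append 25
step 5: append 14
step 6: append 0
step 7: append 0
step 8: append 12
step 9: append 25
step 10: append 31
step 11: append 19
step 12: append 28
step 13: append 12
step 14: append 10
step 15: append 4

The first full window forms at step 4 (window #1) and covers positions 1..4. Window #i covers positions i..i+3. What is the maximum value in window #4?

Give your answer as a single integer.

step 1: append 31 -> window=[31] (not full yet)
step 2: append 9 -> window=[31, 9] (not full yet)
step 3: append 24 -> window=[31, 9, 24] (not full yet)
step 4: append 25 -> window=[31, 9, 24, 25] -> max=31
step 5: append 14 -> window=[9, 24, 25, 14] -> max=25
step 6: append 0 -> window=[24, 25, 14, 0] -> max=25
step 7: append 0 -> window=[25, 14, 0, 0] -> max=25
Window #4 max = 25

Answer: 25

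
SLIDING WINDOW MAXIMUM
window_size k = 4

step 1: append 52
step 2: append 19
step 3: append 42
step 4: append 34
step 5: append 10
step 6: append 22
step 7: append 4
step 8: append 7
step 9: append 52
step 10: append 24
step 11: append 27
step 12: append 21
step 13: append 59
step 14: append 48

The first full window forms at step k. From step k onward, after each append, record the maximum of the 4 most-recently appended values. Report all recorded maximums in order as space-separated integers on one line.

Answer: 52 42 42 34 22 52 52 52 52 59 59

Derivation:
step 1: append 52 -> window=[52] (not full yet)
step 2: append 19 -> window=[52, 19] (not full yet)
step 3: append 42 -> window=[52, 19, 42] (not full yet)
step 4: append 34 -> window=[52, 19, 42, 34] -> max=52
step 5: append 10 -> window=[19, 42, 34, 10] -> max=42
step 6: append 22 -> window=[42, 34, 10, 22] -> max=42
step 7: append 4 -> window=[34, 10, 22, 4] -> max=34
step 8: append 7 -> window=[10, 22, 4, 7] -> max=22
step 9: append 52 -> window=[22, 4, 7, 52] -> max=52
step 10: append 24 -> window=[4, 7, 52, 24] -> max=52
step 11: append 27 -> window=[7, 52, 24, 27] -> max=52
step 12: append 21 -> window=[52, 24, 27, 21] -> max=52
step 13: append 59 -> window=[24, 27, 21, 59] -> max=59
step 14: append 48 -> window=[27, 21, 59, 48] -> max=59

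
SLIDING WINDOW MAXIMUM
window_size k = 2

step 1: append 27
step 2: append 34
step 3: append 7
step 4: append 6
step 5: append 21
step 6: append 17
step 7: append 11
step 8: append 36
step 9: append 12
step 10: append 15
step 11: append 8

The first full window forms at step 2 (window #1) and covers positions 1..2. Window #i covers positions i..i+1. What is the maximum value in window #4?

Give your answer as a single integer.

Answer: 21

Derivation:
step 1: append 27 -> window=[27] (not full yet)
step 2: append 34 -> window=[27, 34] -> max=34
step 3: append 7 -> window=[34, 7] -> max=34
step 4: append 6 -> window=[7, 6] -> max=7
step 5: append 21 -> window=[6, 21] -> max=21
Window #4 max = 21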